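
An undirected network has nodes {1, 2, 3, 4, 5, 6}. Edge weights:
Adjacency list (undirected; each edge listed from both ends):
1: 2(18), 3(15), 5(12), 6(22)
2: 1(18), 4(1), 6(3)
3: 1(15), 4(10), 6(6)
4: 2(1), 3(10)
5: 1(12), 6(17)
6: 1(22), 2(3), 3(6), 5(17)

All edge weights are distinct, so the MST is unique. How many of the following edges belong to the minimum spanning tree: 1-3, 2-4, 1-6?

Sort edges by weight, then run Kruskal:
2-4 (1): add — endpoints in different components.
2-6 (3): add — endpoints in different components.
3-6 (6): add — endpoints in different components.
3-4 (10): skip — 3 and 4 already connected.
1-5 (12): add — endpoints in different components.
1-3 (15): add — endpoints in different components.
MST edge set: {2-4, 2-6, 3-6, 1-5, 1-3}.
Of the listed edges, {1-3, 2-4} are in the MST → 2.

2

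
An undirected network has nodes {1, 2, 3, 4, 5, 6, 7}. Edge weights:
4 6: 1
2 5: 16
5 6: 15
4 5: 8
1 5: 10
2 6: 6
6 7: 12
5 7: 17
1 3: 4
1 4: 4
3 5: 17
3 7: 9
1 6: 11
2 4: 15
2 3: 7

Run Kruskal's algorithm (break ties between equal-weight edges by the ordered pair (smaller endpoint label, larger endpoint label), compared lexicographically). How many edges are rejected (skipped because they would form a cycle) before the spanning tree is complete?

1

Kruskal's algorithm — process edges by increasing weight (ties by edge label):
4 6 (1): add — endpoints in different components.
1 3 (4): add — endpoints in different components.
1 4 (4): add — endpoints in different components.
2 6 (6): add — endpoints in different components.
2 3 (7): skip — 2 and 3 already connected.
4 5 (8): add — endpoints in different components.
3 7 (9): add — endpoints in different components.
Edges rejected before the tree was complete: 1.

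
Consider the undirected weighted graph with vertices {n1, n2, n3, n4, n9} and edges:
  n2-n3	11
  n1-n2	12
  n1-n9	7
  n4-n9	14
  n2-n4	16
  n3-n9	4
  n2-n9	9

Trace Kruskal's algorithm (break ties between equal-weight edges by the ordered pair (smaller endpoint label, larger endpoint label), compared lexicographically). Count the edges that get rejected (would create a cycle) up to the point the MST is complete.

2

Kruskal's algorithm — process edges by increasing weight (ties by edge label):
n3-n9 (4): add — endpoints in different components.
n1-n9 (7): add — endpoints in different components.
n2-n9 (9): add — endpoints in different components.
n2-n3 (11): skip — n2 and n3 already connected.
n1-n2 (12): skip — n2 and n1 already connected.
n4-n9 (14): add — endpoints in different components.
Edges rejected before the tree was complete: 2.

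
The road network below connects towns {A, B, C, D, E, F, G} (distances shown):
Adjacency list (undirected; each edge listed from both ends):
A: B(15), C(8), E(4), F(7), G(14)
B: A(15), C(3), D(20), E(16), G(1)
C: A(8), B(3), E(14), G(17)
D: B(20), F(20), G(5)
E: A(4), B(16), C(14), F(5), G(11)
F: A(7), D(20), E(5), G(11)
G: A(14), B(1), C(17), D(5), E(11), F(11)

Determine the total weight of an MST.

26

Sort edges by weight, then run Kruskal:
B—G (1): add. Components now {A} {B,G} {C} {D} {E} {F}
B—C (3): add. Components now {A} {B,C,G} {D} {E} {F}
A—E (4): add. Components now {A,E} {B,C,G} {D} {F}
D—G (5): add. Components now {A,E} {B,C,D,G} {F}
E—F (5): add. Components now {A,E,F} {B,C,D,G}
A—F (7): skip — A and F already connected.
A—C (8): add. Components now {A,B,C,D,E,F,G}
MST edges: B—G, B—C, A—E, D—G, E—F, A—C; total weight 1+3+4+5+5+8 = 26.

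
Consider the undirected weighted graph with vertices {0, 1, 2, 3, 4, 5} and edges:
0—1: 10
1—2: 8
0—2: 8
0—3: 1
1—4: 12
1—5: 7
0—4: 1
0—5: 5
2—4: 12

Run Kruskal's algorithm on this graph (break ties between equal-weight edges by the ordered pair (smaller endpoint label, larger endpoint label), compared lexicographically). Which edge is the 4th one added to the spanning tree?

1-5

Kruskal's algorithm — process edges by increasing weight (ties by edge label):
0—3 (1): add — endpoints in different components.
0—4 (1): add — endpoints in different components.
0—5 (5): add — endpoints in different components.
1—5 (7): add — endpoints in different components.
0—2 (8): add — endpoints in different components.
The 4th edge added is 1—5.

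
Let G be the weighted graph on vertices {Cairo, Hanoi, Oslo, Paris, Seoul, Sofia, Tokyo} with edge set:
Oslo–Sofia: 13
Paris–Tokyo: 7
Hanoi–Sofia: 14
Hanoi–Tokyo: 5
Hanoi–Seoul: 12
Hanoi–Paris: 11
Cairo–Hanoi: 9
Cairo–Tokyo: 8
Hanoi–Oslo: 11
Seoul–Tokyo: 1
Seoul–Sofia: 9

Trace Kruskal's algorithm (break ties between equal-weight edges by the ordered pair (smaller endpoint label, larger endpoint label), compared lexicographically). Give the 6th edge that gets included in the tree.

Hanoi-Oslo

Sort edges by weight, then run Kruskal:
Seoul–Tokyo (1): add — endpoints in different components.
Hanoi–Tokyo (5): add — endpoints in different components.
Paris–Tokyo (7): add — endpoints in different components.
Cairo–Tokyo (8): add — endpoints in different components.
Cairo–Hanoi (9): skip — Cairo and Hanoi already connected.
Seoul–Sofia (9): add — endpoints in different components.
Hanoi–Oslo (11): add — endpoints in different components.
The 6th edge added is Hanoi–Oslo.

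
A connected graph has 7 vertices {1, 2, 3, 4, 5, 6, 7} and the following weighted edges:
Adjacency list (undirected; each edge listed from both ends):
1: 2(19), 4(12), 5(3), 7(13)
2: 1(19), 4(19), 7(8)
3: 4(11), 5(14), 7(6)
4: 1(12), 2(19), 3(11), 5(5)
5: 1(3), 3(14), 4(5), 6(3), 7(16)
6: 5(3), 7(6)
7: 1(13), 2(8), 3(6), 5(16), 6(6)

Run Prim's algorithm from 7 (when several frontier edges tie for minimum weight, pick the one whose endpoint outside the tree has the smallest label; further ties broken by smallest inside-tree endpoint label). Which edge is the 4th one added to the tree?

1-5

Grow the tree from 7 using Prim:
Step 1: frontier [3—7 6, 6—7 6, 2—7 8, 1—7 13, 5—7 16] → take 3—7 (6); add 3.
Step 2: frontier [3—4 11, 3—5 14, 6—7 6, 2—7 8, 1—7 13, 5—7 16] → take 6—7 (6); add 6.
Step 3: frontier [3—4 11, 3—5 14, 5—6 3, 2—7 8, 1—7 13, 5—7 16] → take 5—6 (3); add 5.
Step 4: frontier [3—4 11, 1—5 3, 4—5 5, 2—7 8, 1—7 13] → take 1—5 (3); add 1.
Step 5: frontier [1—4 12, 1—2 19, 3—4 11, 4—5 5, 2—7 8] → take 4—5 (5); add 4.
Step 6: frontier [1—2 19, 2—4 19, 2—7 8] → take 2—7 (8); add 2.
The 4th edge added is 1—5.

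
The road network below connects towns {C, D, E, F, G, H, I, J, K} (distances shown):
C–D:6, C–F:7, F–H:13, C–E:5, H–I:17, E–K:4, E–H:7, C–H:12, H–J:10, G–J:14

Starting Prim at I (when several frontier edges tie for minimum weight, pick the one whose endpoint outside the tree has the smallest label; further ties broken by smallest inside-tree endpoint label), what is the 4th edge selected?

C-E

Grow the tree from I using Prim:
Step 1: cheapest edge leaving the tree is H–I (17); add H.
Step 2: cheapest edge leaving the tree is E–H (7); add E.
Step 3: cheapest edge leaving the tree is E–K (4); add K.
Step 4: cheapest edge leaving the tree is C–E (5); add C.
Step 5: cheapest edge leaving the tree is C–D (6); add D.
Step 6: cheapest edge leaving the tree is C–F (7); add F.
Step 7: cheapest edge leaving the tree is H–J (10); add J.
Step 8: cheapest edge leaving the tree is G–J (14); add G.
The 4th edge added is C–E.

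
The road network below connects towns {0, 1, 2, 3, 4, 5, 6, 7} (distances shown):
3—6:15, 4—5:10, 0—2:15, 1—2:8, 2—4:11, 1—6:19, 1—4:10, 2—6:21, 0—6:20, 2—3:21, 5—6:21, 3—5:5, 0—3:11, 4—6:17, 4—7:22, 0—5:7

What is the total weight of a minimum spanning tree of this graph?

Grow the tree from 6 using Prim:
Step 1: cheapest edge leaving the tree is 3—6 (15); add 3.
Step 2: cheapest edge leaving the tree is 3—5 (5); add 5.
Step 3: cheapest edge leaving the tree is 0—5 (7); add 0.
Step 4: cheapest edge leaving the tree is 4—5 (10); add 4.
Step 5: cheapest edge leaving the tree is 1—4 (10); add 1.
Step 6: cheapest edge leaving the tree is 1—2 (8); add 2.
Step 7: cheapest edge leaving the tree is 4—7 (22); add 7.
MST edges: 3—6, 3—5, 0—5, 4—5, 1—4, 1—2, 4—7; total weight 15+5+7+10+10+8+22 = 77.

77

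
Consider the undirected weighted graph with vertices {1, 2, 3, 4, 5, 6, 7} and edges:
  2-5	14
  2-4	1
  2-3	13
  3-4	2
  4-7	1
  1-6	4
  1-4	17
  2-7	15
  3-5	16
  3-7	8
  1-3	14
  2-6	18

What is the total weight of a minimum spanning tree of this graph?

36

Grow the tree from 6 using Prim:
Step 1: frontier [1-6 4, 2-6 18] → take 1-6 (4); add 1.
Step 2: frontier [1-3 14, 1-4 17, 2-6 18] → take 1-3 (14); add 3.
Step 3: frontier [1-4 17, 3-4 2, 3-7 8, 2-3 13, 3-5 16, 2-6 18] → take 3-4 (2); add 4.
Step 4: frontier [3-7 8, 2-3 13, 3-5 16, 2-4 1, 4-7 1, 2-6 18] → take 2-4 (1); add 2.
Step 5: frontier [2-5 14, 2-7 15, 3-7 8, 3-5 16, 4-7 1] → take 4-7 (1); add 7.
Step 6: frontier [2-5 14, 3-5 16] → take 2-5 (14); add 5.
MST edges: 1-6, 1-3, 3-4, 2-4, 4-7, 2-5; total weight 4+14+2+1+1+14 = 36.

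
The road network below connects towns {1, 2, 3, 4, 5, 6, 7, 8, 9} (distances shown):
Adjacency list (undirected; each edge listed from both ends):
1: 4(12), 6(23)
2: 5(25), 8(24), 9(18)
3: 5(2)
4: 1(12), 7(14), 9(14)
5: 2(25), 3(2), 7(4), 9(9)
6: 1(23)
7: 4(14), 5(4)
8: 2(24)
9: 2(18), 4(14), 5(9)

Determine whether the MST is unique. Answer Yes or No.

Sort edges by weight, then run Kruskal:
3-5 (2): add — endpoints in different components.
5-7 (4): add — endpoints in different components.
5-9 (9): add — endpoints in different components.
1-4 (12): add — endpoints in different components.
4-7 (14): add — endpoints in different components.
4-9 (14): skip — 4 and 9 already connected.
2-9 (18): add — endpoints in different components.
1-6 (23): add — endpoints in different components.
2-8 (24): add — endpoints in different components.
Non-tree edge 4-9 has weight 14, equal to the heaviest edge on its tree cycle — swapping gives another MST of the same weight. Not unique.

No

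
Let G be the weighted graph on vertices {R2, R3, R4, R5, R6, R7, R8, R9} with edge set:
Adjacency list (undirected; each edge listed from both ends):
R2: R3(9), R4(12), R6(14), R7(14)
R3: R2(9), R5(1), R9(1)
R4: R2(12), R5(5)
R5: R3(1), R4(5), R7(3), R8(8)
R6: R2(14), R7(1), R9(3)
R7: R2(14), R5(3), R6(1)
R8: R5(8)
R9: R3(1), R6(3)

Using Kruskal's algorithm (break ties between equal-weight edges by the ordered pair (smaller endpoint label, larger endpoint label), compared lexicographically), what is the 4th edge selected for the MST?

Sort edges by weight, then run Kruskal:
R3 R5 (1): add — endpoints in different components.
R3 R9 (1): add — endpoints in different components.
R6 R7 (1): add — endpoints in different components.
R5 R7 (3): add — endpoints in different components.
R6 R9 (3): skip — R6 and R9 already connected.
R4 R5 (5): add — endpoints in different components.
R5 R8 (8): add — endpoints in different components.
R2 R3 (9): add — endpoints in different components.
The 4th edge added is R5 R7.

R5-R7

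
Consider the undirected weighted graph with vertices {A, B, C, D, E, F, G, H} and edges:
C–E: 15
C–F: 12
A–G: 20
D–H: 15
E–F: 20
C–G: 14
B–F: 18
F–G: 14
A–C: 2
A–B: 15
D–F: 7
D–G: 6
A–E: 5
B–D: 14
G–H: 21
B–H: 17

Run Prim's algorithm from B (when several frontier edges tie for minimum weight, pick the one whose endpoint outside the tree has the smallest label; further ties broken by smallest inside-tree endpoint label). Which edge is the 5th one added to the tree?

A-C

Prim's algorithm from B:
Step 1: cheapest edge leaving the tree is B–D (14); add D.
Step 2: cheapest edge leaving the tree is D–G (6); add G.
Step 3: cheapest edge leaving the tree is D–F (7); add F.
Step 4: cheapest edge leaving the tree is C–F (12); add C.
Step 5: cheapest edge leaving the tree is A–C (2); add A.
Step 6: cheapest edge leaving the tree is A–E (5); add E.
Step 7: cheapest edge leaving the tree is D–H (15); add H.
The 5th edge added is A–C.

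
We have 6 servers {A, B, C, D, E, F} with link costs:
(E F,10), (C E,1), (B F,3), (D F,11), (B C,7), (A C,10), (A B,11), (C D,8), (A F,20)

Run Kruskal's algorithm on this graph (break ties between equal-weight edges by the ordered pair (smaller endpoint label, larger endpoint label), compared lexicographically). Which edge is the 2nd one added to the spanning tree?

Kruskal's algorithm — process edges by increasing weight (ties by edge label):
C E (1): add — endpoints in different components.
B F (3): add — endpoints in different components.
B C (7): add — endpoints in different components.
C D (8): add — endpoints in different components.
A C (10): add — endpoints in different components.
The 2nd edge added is B F.

B-F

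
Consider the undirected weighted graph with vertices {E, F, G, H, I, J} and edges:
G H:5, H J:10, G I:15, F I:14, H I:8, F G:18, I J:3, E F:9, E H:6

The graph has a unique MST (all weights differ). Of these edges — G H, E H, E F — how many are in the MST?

Sort edges by weight, then run Kruskal:
I J (3): add — endpoints in different components.
G H (5): add — endpoints in different components.
E H (6): add — endpoints in different components.
H I (8): add — endpoints in different components.
E F (9): add — endpoints in different components.
MST edge set: {I J, G H, E H, H I, E F}.
Of the listed edges, {G H, E H, E F} are in the MST → 3.

3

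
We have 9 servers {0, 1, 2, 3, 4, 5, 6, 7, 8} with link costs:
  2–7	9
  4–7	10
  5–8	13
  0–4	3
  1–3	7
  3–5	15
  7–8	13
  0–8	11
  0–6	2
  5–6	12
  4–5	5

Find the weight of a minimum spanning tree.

Kruskal's algorithm — process edges by increasing weight (ties by edge label):
0–6 (2): add — endpoints in different components.
0–4 (3): add — endpoints in different components.
4–5 (5): add — endpoints in different components.
1–3 (7): add — endpoints in different components.
2–7 (9): add — endpoints in different components.
4–7 (10): add — endpoints in different components.
0–8 (11): add — endpoints in different components.
5–6 (12): skip — 5 and 6 already connected.
5–8 (13): skip — 5 and 8 already connected.
7–8 (13): skip — 7 and 8 already connected.
3–5 (15): add — endpoints in different components.
MST edges: 0–6, 0–4, 4–5, 1–3, 2–7, 4–7, 0–8, 3–5; total weight 2+3+5+7+9+10+11+15 = 62.

62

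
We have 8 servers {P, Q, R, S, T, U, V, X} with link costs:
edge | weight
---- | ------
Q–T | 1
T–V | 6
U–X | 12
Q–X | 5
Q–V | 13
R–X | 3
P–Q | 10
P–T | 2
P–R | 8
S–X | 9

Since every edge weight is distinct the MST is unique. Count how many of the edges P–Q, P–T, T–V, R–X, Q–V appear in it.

3

Kruskal: consider edges lightest-first.
Q–T (1): add — endpoints in different components.
P–T (2): add — endpoints in different components.
R–X (3): add — endpoints in different components.
Q–X (5): add — endpoints in different components.
T–V (6): add — endpoints in different components.
P–R (8): skip — P and R already connected.
S–X (9): add — endpoints in different components.
P–Q (10): skip — P and Q already connected.
U–X (12): add — endpoints in different components.
MST edge set: {Q–T, P–T, R–X, Q–X, T–V, S–X, U–X}.
Of the listed edges, {P–T, T–V, R–X} are in the MST → 3.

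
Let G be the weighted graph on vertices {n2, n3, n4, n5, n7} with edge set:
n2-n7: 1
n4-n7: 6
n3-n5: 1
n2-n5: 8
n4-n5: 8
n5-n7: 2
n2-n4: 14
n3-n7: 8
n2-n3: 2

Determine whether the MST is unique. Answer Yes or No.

No

Sort edges by weight, then run Kruskal:
n2-n7 (1): add. Components now {n5} {n4} {n2,n7} {n3}
n3-n5 (1): add. Components now {n3,n5} {n4} {n2,n7}
n2-n3 (2): add. Components now {n2,n3,n5,n7} {n4}
n5-n7 (2): skip — n5 and n7 already connected.
n4-n7 (6): add. Components now {n2,n3,n4,n5,n7}
Non-tree edge n5-n7 has weight 2, equal to the heaviest edge on its tree cycle — swapping gives another MST of the same weight. Not unique.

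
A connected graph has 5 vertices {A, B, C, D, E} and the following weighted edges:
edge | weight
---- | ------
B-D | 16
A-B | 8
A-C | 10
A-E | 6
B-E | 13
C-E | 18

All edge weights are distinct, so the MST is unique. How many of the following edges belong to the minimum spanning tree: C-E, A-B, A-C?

Kruskal: consider edges lightest-first.
A-E (6): add — endpoints in different components.
A-B (8): add — endpoints in different components.
A-C (10): add — endpoints in different components.
B-E (13): skip — B and E already connected.
B-D (16): add — endpoints in different components.
MST edge set: {A-E, A-B, A-C, B-D}.
Of the listed edges, {A-B, A-C} are in the MST → 2.

2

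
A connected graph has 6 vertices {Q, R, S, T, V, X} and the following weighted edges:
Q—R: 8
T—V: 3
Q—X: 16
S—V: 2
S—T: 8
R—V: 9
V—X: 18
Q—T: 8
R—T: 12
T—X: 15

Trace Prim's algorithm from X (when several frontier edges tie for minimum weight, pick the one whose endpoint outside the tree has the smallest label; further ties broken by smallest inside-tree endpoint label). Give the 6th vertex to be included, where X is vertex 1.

Prim's algorithm from X:
Step 1: frontier [T—X 15, Q—X 16, V—X 18] → take T—X (15); add T.
Step 2: frontier [T—V 3, Q—T 8, S—T 8, R—T 12, Q—X 16, V—X 18] → take T—V (3); add V.
Step 3: frontier [Q—T 8, S—T 8, R—T 12, S—V 2, R—V 9, Q—X 16] → take S—V (2); add S.
Step 4: frontier [Q—T 8, R—T 12, R—V 9, Q—X 16] → take Q—T (8); add Q.
Step 5: frontier [Q—R 8, R—T 12, R—V 9] → take Q—R (8); add R.
Vertex order: X, T, V, S, Q, R. The 6th vertex is R.

R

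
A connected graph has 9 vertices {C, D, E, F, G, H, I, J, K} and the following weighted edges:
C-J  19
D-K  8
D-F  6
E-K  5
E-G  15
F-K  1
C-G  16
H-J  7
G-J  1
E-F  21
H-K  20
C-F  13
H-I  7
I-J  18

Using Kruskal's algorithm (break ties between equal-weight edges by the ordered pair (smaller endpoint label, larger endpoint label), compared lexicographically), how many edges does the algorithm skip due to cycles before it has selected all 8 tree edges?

1

Sort edges by weight, then run Kruskal:
F-K (1): add — endpoints in different components.
G-J (1): add — endpoints in different components.
E-K (5): add — endpoints in different components.
D-F (6): add — endpoints in different components.
H-I (7): add — endpoints in different components.
H-J (7): add — endpoints in different components.
D-K (8): skip — D and K already connected.
C-F (13): add — endpoints in different components.
E-G (15): add — endpoints in different components.
Edges rejected before the tree was complete: 1.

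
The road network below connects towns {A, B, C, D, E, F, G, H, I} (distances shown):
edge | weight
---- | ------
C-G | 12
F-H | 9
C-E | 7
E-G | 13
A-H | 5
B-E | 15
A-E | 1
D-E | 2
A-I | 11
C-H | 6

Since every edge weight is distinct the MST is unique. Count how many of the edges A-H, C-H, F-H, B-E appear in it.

4

Kruskal: consider edges lightest-first.
A-E (1): add — endpoints in different components.
D-E (2): add — endpoints in different components.
A-H (5): add — endpoints in different components.
C-H (6): add — endpoints in different components.
C-E (7): skip — C and E already connected.
F-H (9): add — endpoints in different components.
A-I (11): add — endpoints in different components.
C-G (12): add — endpoints in different components.
E-G (13): skip — E and G already connected.
B-E (15): add — endpoints in different components.
MST edge set: {A-E, D-E, A-H, C-H, F-H, A-I, C-G, B-E}.
Of the listed edges, {A-H, C-H, F-H, B-E} are in the MST → 4.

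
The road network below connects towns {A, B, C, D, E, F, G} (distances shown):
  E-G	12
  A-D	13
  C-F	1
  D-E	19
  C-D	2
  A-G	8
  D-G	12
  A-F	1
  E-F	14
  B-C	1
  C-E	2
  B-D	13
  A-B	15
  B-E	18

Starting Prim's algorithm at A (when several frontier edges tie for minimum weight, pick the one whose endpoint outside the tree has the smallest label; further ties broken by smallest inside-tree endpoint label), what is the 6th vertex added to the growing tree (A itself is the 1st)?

Prim, starting at A.
Step 1: frontier [A-F 1, A-G 8, A-D 13, A-B 15] → take A-F (1); add F.
Step 2: frontier [A-G 8, A-D 13, A-B 15, C-F 1, E-F 14] → take C-F (1); add C.
Step 3: frontier [A-G 8, A-D 13, A-B 15, B-C 1, C-D 2, C-E 2, E-F 14] → take B-C (1); add B.
Step 4: frontier [A-G 8, A-D 13, B-D 13, B-E 18, C-D 2, C-E 2, E-F 14] → take C-D (2); add D.
Step 5: frontier [A-G 8, B-E 18, C-E 2, D-G 12, D-E 19, E-F 14] → take C-E (2); add E.
Step 6: frontier [A-G 8, D-G 12, E-G 12] → take A-G (8); add G.
Vertex order: A, F, C, B, D, E, G. The 6th vertex is E.

E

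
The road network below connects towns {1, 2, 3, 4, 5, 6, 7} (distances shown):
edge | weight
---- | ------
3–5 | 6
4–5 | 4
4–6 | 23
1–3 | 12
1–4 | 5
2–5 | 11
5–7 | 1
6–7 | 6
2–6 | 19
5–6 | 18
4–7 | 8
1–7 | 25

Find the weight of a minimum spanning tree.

33

Prim, starting at 1.
Step 1: frontier [1–4 5, 1–3 12, 1–7 25] → take 1–4 (5); add 4.
Step 2: frontier [1–3 12, 1–7 25, 4–5 4, 4–7 8, 4–6 23] → take 4–5 (4); add 5.
Step 3: frontier [1–3 12, 1–7 25, 4–7 8, 4–6 23, 5–7 1, 3–5 6, 2–5 11, 5–6 18] → take 5–7 (1); add 7.
Step 4: frontier [1–3 12, 4–6 23, 3–5 6, 2–5 11, 5–6 18, 6–7 6] → take 3–5 (6); add 3.
Step 5: frontier [4–6 23, 2–5 11, 5–6 18, 6–7 6] → take 6–7 (6); add 6.
Step 6: frontier [2–5 11, 2–6 19] → take 2–5 (11); add 2.
MST edges: 1–4, 4–5, 5–7, 3–5, 6–7, 2–5; total weight 5+4+1+6+6+11 = 33.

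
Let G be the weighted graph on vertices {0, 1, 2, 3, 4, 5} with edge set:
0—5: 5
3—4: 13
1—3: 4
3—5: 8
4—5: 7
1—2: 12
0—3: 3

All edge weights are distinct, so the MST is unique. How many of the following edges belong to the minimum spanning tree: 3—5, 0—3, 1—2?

Kruskal: consider edges lightest-first.
0—3 (3): add. Components now {0,3} {1} {2} {4} {5}
1—3 (4): add. Components now {0,1,3} {2} {4} {5}
0—5 (5): add. Components now {0,1,3,5} {2} {4}
4—5 (7): add. Components now {0,1,3,4,5} {2}
3—5 (8): skip — 3 and 5 already connected.
1—2 (12): add. Components now {0,1,2,3,4,5}
MST edge set: {0—3, 1—3, 0—5, 4—5, 1—2}.
Of the listed edges, {0—3, 1—2} are in the MST → 2.

2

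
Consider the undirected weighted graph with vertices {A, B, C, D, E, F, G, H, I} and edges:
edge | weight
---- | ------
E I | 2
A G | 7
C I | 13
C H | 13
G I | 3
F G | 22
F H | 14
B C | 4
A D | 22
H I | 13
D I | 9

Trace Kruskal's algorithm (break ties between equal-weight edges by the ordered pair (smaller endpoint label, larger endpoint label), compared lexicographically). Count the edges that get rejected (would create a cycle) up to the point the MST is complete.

1

Sort edges by weight, then run Kruskal:
E I (2): add — endpoints in different components.
G I (3): add — endpoints in different components.
B C (4): add — endpoints in different components.
A G (7): add — endpoints in different components.
D I (9): add — endpoints in different components.
C H (13): add — endpoints in different components.
C I (13): add — endpoints in different components.
H I (13): skip — H and I already connected.
F H (14): add — endpoints in different components.
Edges rejected before the tree was complete: 1.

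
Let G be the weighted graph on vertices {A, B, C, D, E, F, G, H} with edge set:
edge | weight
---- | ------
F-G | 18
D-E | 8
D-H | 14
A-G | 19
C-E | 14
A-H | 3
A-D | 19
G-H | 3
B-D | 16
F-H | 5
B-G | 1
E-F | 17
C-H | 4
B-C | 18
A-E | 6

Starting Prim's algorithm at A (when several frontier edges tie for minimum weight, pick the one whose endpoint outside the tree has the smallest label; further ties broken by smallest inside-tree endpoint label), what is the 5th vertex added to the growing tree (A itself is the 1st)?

Grow the tree from A using Prim:
Step 1: cheapest edge leaving the tree is A-H (3); add H.
Step 2: cheapest edge leaving the tree is G-H (3); add G.
Step 3: cheapest edge leaving the tree is B-G (1); add B.
Step 4: cheapest edge leaving the tree is C-H (4); add C.
Step 5: cheapest edge leaving the tree is F-H (5); add F.
Step 6: cheapest edge leaving the tree is A-E (6); add E.
Step 7: cheapest edge leaving the tree is D-E (8); add D.
Vertex order: A, H, G, B, C, F, E, D. The 5th vertex is C.

C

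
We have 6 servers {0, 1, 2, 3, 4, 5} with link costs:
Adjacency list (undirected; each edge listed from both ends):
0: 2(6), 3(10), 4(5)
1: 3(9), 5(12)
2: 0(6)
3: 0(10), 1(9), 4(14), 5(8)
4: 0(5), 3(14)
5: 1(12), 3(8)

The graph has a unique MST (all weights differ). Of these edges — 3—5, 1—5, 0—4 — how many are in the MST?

2

Sort edges by weight, then run Kruskal:
0—4 (5): add — endpoints in different components.
0—2 (6): add — endpoints in different components.
3—5 (8): add — endpoints in different components.
1—3 (9): add — endpoints in different components.
0—3 (10): add — endpoints in different components.
MST edge set: {0—4, 0—2, 3—5, 1—3, 0—3}.
Of the listed edges, {3—5, 0—4} are in the MST → 2.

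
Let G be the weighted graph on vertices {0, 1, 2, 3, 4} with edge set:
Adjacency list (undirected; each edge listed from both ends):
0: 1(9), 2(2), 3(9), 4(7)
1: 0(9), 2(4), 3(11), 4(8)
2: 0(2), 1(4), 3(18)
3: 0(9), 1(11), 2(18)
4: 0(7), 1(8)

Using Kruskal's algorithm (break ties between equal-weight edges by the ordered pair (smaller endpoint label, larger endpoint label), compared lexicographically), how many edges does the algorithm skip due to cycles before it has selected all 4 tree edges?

2

Kruskal's algorithm — process edges by increasing weight (ties by edge label):
0-2 (2): add. Components now {0,2} {1} {3} {4}
1-2 (4): add. Components now {0,1,2} {3} {4}
0-4 (7): add. Components now {0,1,2,4} {3}
1-4 (8): skip — 1 and 4 already connected.
0-1 (9): skip — 0 and 1 already connected.
0-3 (9): add. Components now {0,1,2,3,4}
Edges rejected before the tree was complete: 2.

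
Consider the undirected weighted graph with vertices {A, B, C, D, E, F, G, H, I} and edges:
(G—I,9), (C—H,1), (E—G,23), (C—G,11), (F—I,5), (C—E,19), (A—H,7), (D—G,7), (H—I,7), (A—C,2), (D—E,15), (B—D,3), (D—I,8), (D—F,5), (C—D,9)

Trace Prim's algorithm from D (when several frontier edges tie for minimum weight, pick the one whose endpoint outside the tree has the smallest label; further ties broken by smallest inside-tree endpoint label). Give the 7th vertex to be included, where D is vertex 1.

C

Prim, starting at D.
Step 1: cheapest edge leaving the tree is B—D (3); add B.
Step 2: cheapest edge leaving the tree is D—F (5); add F.
Step 3: cheapest edge leaving the tree is F—I (5); add I.
Step 4: cheapest edge leaving the tree is D—G (7); add G.
Step 5: cheapest edge leaving the tree is H—I (7); add H.
Step 6: cheapest edge leaving the tree is C—H (1); add C.
Step 7: cheapest edge leaving the tree is A—C (2); add A.
Step 8: cheapest edge leaving the tree is D—E (15); add E.
Vertex order: D, B, F, I, G, H, C, A, E. The 7th vertex is C.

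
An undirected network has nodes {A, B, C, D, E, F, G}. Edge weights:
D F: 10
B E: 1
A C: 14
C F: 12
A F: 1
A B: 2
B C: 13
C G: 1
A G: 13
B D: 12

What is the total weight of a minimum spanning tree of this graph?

Prim's algorithm from G:
Step 1: frontier [C G 1, A G 13] → take C G (1); add C.
Step 2: frontier [C F 12, B C 13, A C 14, A G 13] → take C F (12); add F.
Step 3: frontier [B C 13, A C 14, A F 1, D F 10, A G 13] → take A F (1); add A.
Step 4: frontier [A B 2, B C 13, D F 10] → take A B (2); add B.
Step 5: frontier [B E 1, B D 12, D F 10] → take B E (1); add E.
Step 6: frontier [B D 12, D F 10] → take D F (10); add D.
MST edges: C G, C F, A F, A B, B E, D F; total weight 1+12+1+2+1+10 = 27.

27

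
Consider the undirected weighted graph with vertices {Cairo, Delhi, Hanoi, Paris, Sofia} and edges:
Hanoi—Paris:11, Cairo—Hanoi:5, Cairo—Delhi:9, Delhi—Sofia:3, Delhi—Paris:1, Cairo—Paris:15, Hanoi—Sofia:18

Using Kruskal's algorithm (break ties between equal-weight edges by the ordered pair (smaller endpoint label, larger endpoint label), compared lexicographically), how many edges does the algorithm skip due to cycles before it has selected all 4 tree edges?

0

Sort edges by weight, then run Kruskal:
Delhi—Paris (1): add — endpoints in different components.
Delhi—Sofia (3): add — endpoints in different components.
Cairo—Hanoi (5): add — endpoints in different components.
Cairo—Delhi (9): add — endpoints in different components.
Edges rejected before the tree was complete: 0.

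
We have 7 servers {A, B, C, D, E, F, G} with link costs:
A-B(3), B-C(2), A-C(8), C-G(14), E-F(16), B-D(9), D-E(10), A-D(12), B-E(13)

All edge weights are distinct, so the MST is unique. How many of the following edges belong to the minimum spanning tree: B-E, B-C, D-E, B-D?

3

Sort edges by weight, then run Kruskal:
B-C (2): add. Components now {A} {B,C} {D} {E} {F} {G}
A-B (3): add. Components now {A,B,C} {D} {E} {F} {G}
A-C (8): skip — A and C already connected.
B-D (9): add. Components now {A,B,C,D} {E} {F} {G}
D-E (10): add. Components now {A,B,C,D,E} {F} {G}
A-D (12): skip — A and D already connected.
B-E (13): skip — B and E already connected.
C-G (14): add. Components now {A,B,C,D,E,G} {F}
E-F (16): add. Components now {A,B,C,D,E,F,G}
MST edge set: {B-C, A-B, B-D, D-E, C-G, E-F}.
Of the listed edges, {B-C, D-E, B-D} are in the MST → 3.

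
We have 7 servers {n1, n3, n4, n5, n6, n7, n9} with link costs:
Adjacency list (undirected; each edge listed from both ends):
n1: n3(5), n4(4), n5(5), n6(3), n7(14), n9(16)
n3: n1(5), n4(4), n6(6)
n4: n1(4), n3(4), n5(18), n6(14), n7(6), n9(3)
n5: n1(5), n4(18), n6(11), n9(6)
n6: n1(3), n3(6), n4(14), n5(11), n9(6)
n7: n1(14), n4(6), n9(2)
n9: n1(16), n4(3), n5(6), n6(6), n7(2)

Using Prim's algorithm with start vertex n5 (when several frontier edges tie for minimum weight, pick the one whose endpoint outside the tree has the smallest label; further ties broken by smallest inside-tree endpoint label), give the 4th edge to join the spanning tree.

n4-n9

Prim's algorithm from n5:
Step 1: cheapest edge leaving the tree is n1–n5 (5); add n1.
Step 2: cheapest edge leaving the tree is n1–n6 (3); add n6.
Step 3: cheapest edge leaving the tree is n1–n4 (4); add n4.
Step 4: cheapest edge leaving the tree is n4–n9 (3); add n9.
Step 5: cheapest edge leaving the tree is n7–n9 (2); add n7.
Step 6: cheapest edge leaving the tree is n3–n4 (4); add n3.
The 4th edge added is n4–n9.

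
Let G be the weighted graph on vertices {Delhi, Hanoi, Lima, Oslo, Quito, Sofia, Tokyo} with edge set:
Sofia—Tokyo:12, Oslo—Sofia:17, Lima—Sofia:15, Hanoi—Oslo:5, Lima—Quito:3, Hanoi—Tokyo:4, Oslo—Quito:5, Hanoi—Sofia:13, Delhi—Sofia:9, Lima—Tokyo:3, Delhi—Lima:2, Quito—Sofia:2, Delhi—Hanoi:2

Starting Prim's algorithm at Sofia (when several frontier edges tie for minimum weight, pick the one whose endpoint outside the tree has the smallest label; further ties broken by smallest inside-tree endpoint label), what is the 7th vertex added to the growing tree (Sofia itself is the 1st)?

Prim's algorithm from Sofia:
Step 1: frontier [Quito—Sofia 2, Delhi—Sofia 9, Sofia—Tokyo 12, Hanoi—Sofia 13, Lima—Sofia 15, Oslo—Sofia 17] → take Quito—Sofia (2); add Quito.
Step 2: frontier [Lima—Quito 3, Oslo—Quito 5, Delhi—Sofia 9, Sofia—Tokyo 12, Hanoi—Sofia 13, Lima—Sofia 15, Oslo—Sofia 17] → take Lima—Quito (3); add Lima.
Step 3: frontier [Delhi—Lima 2, Lima—Tokyo 3, Oslo—Quito 5, Delhi—Sofia 9, Sofia—Tokyo 12, Hanoi—Sofia 13, Oslo—Sofia 17] → take Delhi—Lima (2); add Delhi.
Step 4: frontier [Delhi—Hanoi 2, Lima—Tokyo 3, Oslo—Quito 5, Sofia—Tokyo 12, Hanoi—Sofia 13, Oslo—Sofia 17] → take Delhi—Hanoi (2); add Hanoi.
Step 5: frontier [Hanoi—Tokyo 4, Hanoi—Oslo 5, Lima—Tokyo 3, Oslo—Quito 5, Sofia—Tokyo 12, Oslo—Sofia 17] → take Lima—Tokyo (3); add Tokyo.
Step 6: frontier [Hanoi—Oslo 5, Oslo—Quito 5, Oslo—Sofia 17] → take Hanoi—Oslo (5); add Oslo.
Vertex order: Sofia, Quito, Lima, Delhi, Hanoi, Tokyo, Oslo. The 7th vertex is Oslo.

Oslo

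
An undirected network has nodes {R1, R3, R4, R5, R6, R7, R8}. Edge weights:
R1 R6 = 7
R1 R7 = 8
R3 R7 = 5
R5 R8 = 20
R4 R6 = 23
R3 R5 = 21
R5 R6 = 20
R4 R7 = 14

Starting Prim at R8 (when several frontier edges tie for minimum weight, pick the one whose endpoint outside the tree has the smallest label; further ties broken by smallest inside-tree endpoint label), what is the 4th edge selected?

R1-R7

Prim, starting at R8.
Step 1: frontier [R5 R8 20] → take R5 R8 (20); add R5.
Step 2: frontier [R5 R6 20, R3 R5 21] → take R5 R6 (20); add R6.
Step 3: frontier [R3 R5 21, R1 R6 7, R4 R6 23] → take R1 R6 (7); add R1.
Step 4: frontier [R1 R7 8, R3 R5 21, R4 R6 23] → take R1 R7 (8); add R7.
Step 5: frontier [R3 R5 21, R4 R6 23, R3 R7 5, R4 R7 14] → take R3 R7 (5); add R3.
Step 6: frontier [R4 R6 23, R4 R7 14] → take R4 R7 (14); add R4.
The 4th edge added is R1 R7.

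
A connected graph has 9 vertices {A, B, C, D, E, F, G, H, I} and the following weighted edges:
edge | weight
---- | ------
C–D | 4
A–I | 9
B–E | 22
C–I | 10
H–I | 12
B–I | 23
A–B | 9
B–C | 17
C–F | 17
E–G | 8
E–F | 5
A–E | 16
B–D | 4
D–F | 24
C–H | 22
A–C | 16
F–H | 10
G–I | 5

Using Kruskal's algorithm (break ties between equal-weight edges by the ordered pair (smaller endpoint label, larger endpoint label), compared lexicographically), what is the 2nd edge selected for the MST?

Kruskal's algorithm — process edges by increasing weight (ties by edge label):
B–D (4): add — endpoints in different components.
C–D (4): add — endpoints in different components.
E–F (5): add — endpoints in different components.
G–I (5): add — endpoints in different components.
E–G (8): add — endpoints in different components.
A–B (9): add — endpoints in different components.
A–I (9): add — endpoints in different components.
C–I (10): skip — C and I already connected.
F–H (10): add — endpoints in different components.
The 2nd edge added is C–D.

C-D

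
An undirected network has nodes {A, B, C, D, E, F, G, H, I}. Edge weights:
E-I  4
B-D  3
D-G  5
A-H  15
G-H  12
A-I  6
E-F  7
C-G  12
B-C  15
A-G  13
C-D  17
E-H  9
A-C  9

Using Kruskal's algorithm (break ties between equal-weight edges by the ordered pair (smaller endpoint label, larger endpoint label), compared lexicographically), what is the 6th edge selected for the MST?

A-C

Sort edges by weight, then run Kruskal:
B-D (3): add — endpoints in different components.
E-I (4): add — endpoints in different components.
D-G (5): add — endpoints in different components.
A-I (6): add — endpoints in different components.
E-F (7): add — endpoints in different components.
A-C (9): add — endpoints in different components.
E-H (9): add — endpoints in different components.
C-G (12): add — endpoints in different components.
The 6th edge added is A-C.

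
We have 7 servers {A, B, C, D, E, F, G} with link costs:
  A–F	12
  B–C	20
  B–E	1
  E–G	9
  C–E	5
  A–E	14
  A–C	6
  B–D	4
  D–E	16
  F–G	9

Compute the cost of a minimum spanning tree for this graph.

Kruskal's algorithm — process edges by increasing weight (ties by edge label):
B–E (1): add — endpoints in different components.
B–D (4): add — endpoints in different components.
C–E (5): add — endpoints in different components.
A–C (6): add — endpoints in different components.
E–G (9): add — endpoints in different components.
F–G (9): add — endpoints in different components.
MST edges: B–E, B–D, C–E, A–C, E–G, F–G; total weight 1+4+5+6+9+9 = 34.

34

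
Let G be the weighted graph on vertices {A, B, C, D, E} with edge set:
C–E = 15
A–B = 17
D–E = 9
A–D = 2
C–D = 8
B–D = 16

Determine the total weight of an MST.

35

Prim, starting at D.
Step 1: frontier [A–D 2, C–D 8, D–E 9, B–D 16] → take A–D (2); add A.
Step 2: frontier [A–B 17, C–D 8, D–E 9, B–D 16] → take C–D (8); add C.
Step 3: frontier [A–B 17, C–E 15, D–E 9, B–D 16] → take D–E (9); add E.
Step 4: frontier [A–B 17, B–D 16] → take B–D (16); add B.
MST edges: A–D, C–D, D–E, B–D; total weight 2+8+9+16 = 35.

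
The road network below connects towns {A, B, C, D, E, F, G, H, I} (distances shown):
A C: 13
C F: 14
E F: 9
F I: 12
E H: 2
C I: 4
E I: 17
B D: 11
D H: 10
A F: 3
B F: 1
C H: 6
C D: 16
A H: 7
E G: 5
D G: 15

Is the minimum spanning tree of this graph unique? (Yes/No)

Sort edges by weight, then run Kruskal:
B F (1): add — endpoints in different components.
E H (2): add — endpoints in different components.
A F (3): add — endpoints in different components.
C I (4): add — endpoints in different components.
E G (5): add — endpoints in different components.
C H (6): add — endpoints in different components.
A H (7): add — endpoints in different components.
E F (9): skip — E and F already connected.
D H (10): add — endpoints in different components.
Every non-tree edge has weight strictly greater than the heaviest edge on the tree path between its endpoints, so the MST is unique.

Yes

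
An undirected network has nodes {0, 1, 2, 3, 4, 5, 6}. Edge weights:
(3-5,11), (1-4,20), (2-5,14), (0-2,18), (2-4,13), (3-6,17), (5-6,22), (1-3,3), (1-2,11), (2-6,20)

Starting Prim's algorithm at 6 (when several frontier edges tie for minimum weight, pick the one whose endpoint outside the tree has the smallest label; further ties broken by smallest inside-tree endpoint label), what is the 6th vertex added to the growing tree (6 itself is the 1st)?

Grow the tree from 6 using Prim:
Step 1: frontier [3-6 17, 2-6 20, 5-6 22] → take 3-6 (17); add 3.
Step 2: frontier [1-3 3, 3-5 11, 2-6 20, 5-6 22] → take 1-3 (3); add 1.
Step 3: frontier [1-2 11, 1-4 20, 3-5 11, 2-6 20, 5-6 22] → take 1-2 (11); add 2.
Step 4: frontier [1-4 20, 2-4 13, 2-5 14, 0-2 18, 3-5 11, 5-6 22] → take 3-5 (11); add 5.
Step 5: frontier [1-4 20, 2-4 13, 0-2 18] → take 2-4 (13); add 4.
Step 6: frontier [0-2 18] → take 0-2 (18); add 0.
Vertex order: 6, 3, 1, 2, 5, 4, 0. The 6th vertex is 4.

4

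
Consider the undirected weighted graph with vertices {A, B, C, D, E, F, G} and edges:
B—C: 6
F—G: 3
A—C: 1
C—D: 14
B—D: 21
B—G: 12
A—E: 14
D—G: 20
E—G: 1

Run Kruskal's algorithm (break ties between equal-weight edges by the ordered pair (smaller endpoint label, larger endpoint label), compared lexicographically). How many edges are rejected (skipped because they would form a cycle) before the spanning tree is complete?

1

Sort edges by weight, then run Kruskal:
A—C (1): add — endpoints in different components.
E—G (1): add — endpoints in different components.
F—G (3): add — endpoints in different components.
B—C (6): add — endpoints in different components.
B—G (12): add — endpoints in different components.
A—E (14): skip — A and E already connected.
C—D (14): add — endpoints in different components.
Edges rejected before the tree was complete: 1.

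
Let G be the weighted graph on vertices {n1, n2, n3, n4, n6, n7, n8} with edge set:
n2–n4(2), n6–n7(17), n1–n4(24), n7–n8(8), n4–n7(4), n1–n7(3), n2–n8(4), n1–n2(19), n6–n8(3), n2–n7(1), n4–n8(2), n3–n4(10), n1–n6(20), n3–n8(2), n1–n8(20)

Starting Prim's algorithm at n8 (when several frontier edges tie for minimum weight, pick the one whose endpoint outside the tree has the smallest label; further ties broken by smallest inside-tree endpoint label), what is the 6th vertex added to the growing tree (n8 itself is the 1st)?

Grow the tree from n8 using Prim:
Step 1: cheapest edge leaving the tree is n3–n8 (2); add n3.
Step 2: cheapest edge leaving the tree is n4–n8 (2); add n4.
Step 3: cheapest edge leaving the tree is n2–n4 (2); add n2.
Step 4: cheapest edge leaving the tree is n2–n7 (1); add n7.
Step 5: cheapest edge leaving the tree is n1–n7 (3); add n1.
Step 6: cheapest edge leaving the tree is n6–n8 (3); add n6.
Vertex order: n8, n3, n4, n2, n7, n1, n6. The 6th vertex is n1.

n1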